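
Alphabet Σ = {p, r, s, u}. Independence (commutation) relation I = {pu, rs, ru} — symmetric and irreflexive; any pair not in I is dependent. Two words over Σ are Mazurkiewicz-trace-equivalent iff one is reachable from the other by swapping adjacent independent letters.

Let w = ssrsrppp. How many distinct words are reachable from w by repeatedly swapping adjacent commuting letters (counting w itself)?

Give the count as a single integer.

10

piece 0:s — minimal
piece 1:s rests on {0:s}
piece 2:r — minimal
piece 3:s rests on {1:s}
piece 4:r rests on {2:r}
piece 5:p rests on {3:s, 4:r}
piece 6:p rests on {5:p}
piece 7:p rests on {6:p}
minimal pieces: {0:s, 2:r}
ways to finish when only these pieces remain (= sum over removing one remaining piece with nothing left below it):
  1 left: {7}→1
  2 left: {6,7}→1
  3 left: {5,6,7}→1
  4 left: {3,5,6,7}→1  {4,5,6,7}→1
  5 left: {1,3,5,6,7}→1  {2,4,5,6,7}→1  {3,4,5,6,7}→2
  6 left: {0,1,3,5,6,7}→1  {1,3,4,5,6,7}→3  {2,3,4,5,6,7}→3
  placing 0:s first → 6 extensions
  placing 2:r first → 4 extensions
total linear extensions = 10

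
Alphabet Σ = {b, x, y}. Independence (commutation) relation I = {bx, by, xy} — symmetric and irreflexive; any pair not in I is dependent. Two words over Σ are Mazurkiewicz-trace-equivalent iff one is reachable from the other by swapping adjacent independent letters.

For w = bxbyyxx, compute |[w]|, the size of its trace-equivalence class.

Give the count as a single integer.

210

#0=b has no predecessor
#1=x has no predecessor
#2=b depends on [0:b]
#3=y has no predecessor
#4=y depends on [3:y]
#5=x depends on [1:x]
#6=x depends on [5:x]
sources: [0:b, 1:x, 3:y]
N(rest) = Σ N(rest − s) over sources s of rest; N(one piece) = 1:
  size 1 → [2]=1  [4]=1  [6]=1
  size 2 → [0,2]=1  [2,4]=2  [2,6]=2  [3,4]=1  [4,6]=2  [5,6]=1
  size 3 → [0,2,4]=3  [0,2,6]=3  [1,5,6]=1  [2,3,4]=3  [2,4,6]=6  [2,5,6]=3  [3,4,6]=3  [4,5,6]=3
  size 4 → [0,2,3,4]=6  [0,2,4,6]=12  [0,2,5,6]=6  [1,2,5,6]=4  [1,4,5,6]=4  [2,3,4,6]=12  [2,4,5,6]=12  [3,4,5,6]=6
  size 5 → [0,1,2,5,6]=10  [0,2,3,4,6]=30  [0,2,4,5,6]=30  [1,2,4,5,6]=20  [1,3,4,5,6]=10  [2,3,4,5,6]=30
  first=0(b) contributes 60
  first=1(x) contributes 90
  first=3(y) contributes 60
|[w]| = 210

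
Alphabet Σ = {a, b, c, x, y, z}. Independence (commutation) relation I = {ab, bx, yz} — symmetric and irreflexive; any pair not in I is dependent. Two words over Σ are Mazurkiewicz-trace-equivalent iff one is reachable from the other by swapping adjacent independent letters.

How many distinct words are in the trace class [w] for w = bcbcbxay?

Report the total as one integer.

3

drop 0:b onto floor
drop 1:c onto {0:b}
drop 2:b onto {1:c}
drop 3:c onto {2:b}
drop 4:b onto {3:c}
drop 5:x onto {3:c}
drop 6:a onto {5:x}
drop 7:y onto {4:b, 6:a}
ground layer = {0:b}
drop-orders for the pieces not yet dropped (sum over which currently-grounded one goes next):
  1 to go: {7} 1
  2 to go: {4,7} 1  {6,7} 1
  3 to go: {4,6,7} 2  {5,6,7} 1
  4 to go: {4,5,6,7} 3
  5 to go: {3,4,5,6,7} 3
  6 to go: {2,3,4,5,6,7} 3
  if 0:b drops first: 3 orders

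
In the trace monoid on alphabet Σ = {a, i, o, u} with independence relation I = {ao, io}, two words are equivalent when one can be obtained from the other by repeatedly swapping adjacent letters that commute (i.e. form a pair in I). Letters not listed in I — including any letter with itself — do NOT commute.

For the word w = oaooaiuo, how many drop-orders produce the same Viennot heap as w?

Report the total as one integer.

0(o) covers ∅
1(a) covers ∅
2(o) covers 0:o
3(o) covers 2:o
4(a) covers 1:a
5(i) covers 4:a
6(u) covers 3:o, 5:i
7(o) covers 6:u
floor of heap: 0:o, 1:a
completions by unplaced set U, small U first (add the entries for U minus each lowest piece of U):
  |U|=1: {7}:1
  |U|=2: {6,7}:1
  |U|=3: {3,6,7}:1  {5,6,7}:1
  |U|=4: {2,3,6,7}:1  {3,5,6,7}:2  {4,5,6,7}:1
  |U|=5: {0,2,3,6,7}:1  {1,4,5,6,7}:1  {2,3,5,6,7}:3  {3,4,5,6,7}:3
  |U|=6: {0,2,3,5,6,7}:4  {1,3,4,5,6,7}:4  {2,3,4,5,6,7}:6
  start at 0(o): 10
  start at 1(a): 10
sum over floor = 20

20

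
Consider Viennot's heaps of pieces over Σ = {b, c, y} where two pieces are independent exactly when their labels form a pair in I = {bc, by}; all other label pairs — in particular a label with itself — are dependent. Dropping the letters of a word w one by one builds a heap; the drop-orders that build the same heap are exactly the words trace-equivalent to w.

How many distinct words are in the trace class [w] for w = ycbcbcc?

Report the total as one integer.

21

piece 0:y — minimal
piece 1:c rests on {0:y}
piece 2:b — minimal
piece 3:c rests on {1:c}
piece 4:b rests on {2:b}
piece 5:c rests on {3:c}
piece 6:c rests on {5:c}
minimal pieces: {0:y, 2:b}
ways to finish when only these pieces remain (= sum over removing one remaining piece with nothing left below it):
  1 left: {4}→1  {6}→1
  2 left: {2,4}→1  {4,6}→2  {5,6}→1
  3 left: {2,4,6}→3  {3,5,6}→1  {4,5,6}→3
  4 left: {1,3,5,6}→1  {2,4,5,6}→6  {3,4,5,6}→4
  5 left: {0,1,3,5,6}→1  {1,3,4,5,6}→5  {2,3,4,5,6}→10
  placing 0:y first → 15 extensions
  placing 2:b first → 6 extensions
total linear extensions = 21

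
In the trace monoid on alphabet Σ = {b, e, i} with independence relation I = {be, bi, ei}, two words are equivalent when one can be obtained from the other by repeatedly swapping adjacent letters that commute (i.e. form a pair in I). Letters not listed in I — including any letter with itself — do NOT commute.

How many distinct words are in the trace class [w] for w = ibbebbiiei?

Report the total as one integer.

#0=i has no predecessor
#1=b has no predecessor
#2=b depends on [1:b]
#3=e has no predecessor
#4=b depends on [2:b]
#5=b depends on [4:b]
#6=i depends on [0:i]
#7=i depends on [6:i]
#8=e depends on [3:e]
#9=i depends on [7:i]
sources: [0:i, 1:b, 3:e]
N(rest) = Σ N(rest − s) over sources s of rest; N(one piece) = 1:
  size 1 → [5]=1  [8]=1  [9]=1
  size 2 → [3,8]=1  [4,5]=1  [5,8]=2  [5,9]=2  [7,9]=1  [8,9]=2
  size 3 → [2,4,5]=1  [3,5,8]=3  [3,8,9]=3  [4,5,8]=3  [4,5,9]=3  [5,7,9]=3  [5,8,9]=6  [6,7,9]=1  [7,8,9]=3
  size 4 → [0,6,7,9]=1  [1,2,4,5]=1  [2,4,5,8]=4  [2,4,5,9]=4  [3,4,5,8]=6  [3,5,8,9]=12  [3,7,8,9]=6  [4,5,7,9]=6  [4,5,8,9]=12  [5,6,7,9]=4  [5,7,8,9]=12  [6,7,8,9]=4
  size 5 → [0,5,6,7,9]=5  [0,6,7,8,9]=5  [1,2,4,5,8]=5  [1,2,4,5,9]=5  [2,3,4,5,8]=10  [2,4,5,7,9]=10  [2,4,5,8,9]=20  [3,4,5,8,9]=30  [3,5,7,8,9]=30  [3,6,7,8,9]=10  [4,5,6,7,9]=10  [4,5,7,8,9]=30  [5,6,7,8,9]=20
  size 6 → [0,3,6,7,8,9]=15  [0,4,5,6,7,9]=15  [0,5,6,7,8,9]=30  [1,2,3,4,5,8]=15  [1,2,4,5,7,9]=15  [1,2,4,5,8,9]=30  [2,3,4,5,8,9]=60  [2,4,5,6,7,9]=20  [2,4,5,7,8,9]=60  [3,4,5,7,8,9]=90  [3,5,6,7,8,9]=60  [4,5,6,7,8,9]=60
  size 7 → [0,2,4,5,6,7,9]=35  [0,3,5,6,7,8,9]=105  [0,4,5,6,7,8,9]=105  [1,2,3,4,5,8,9]=105  [1,2,4,5,6,7,9]=35  [1,2,4,5,7,8,9]=105  [2,3,4,5,7,8,9]=210  [2,4,5,6,7,8,9]=140  [3,4,5,6,7,8,9]=210
  size 8 → [0,1,2,4,5,6,7,9]=70  [0,2,4,5,6,7,8,9]=280  [0,3,4,5,6,7,8,9]=420  [1,2,3,4,5,7,8,9]=420  [1,2,4,5,6,7,8,9]=280  [2,3,4,5,6,7,8,9]=560
  first=0(i) contributes 1260
  first=1(b) contributes 1260
  first=3(e) contributes 630
|[w]| = 3150

3150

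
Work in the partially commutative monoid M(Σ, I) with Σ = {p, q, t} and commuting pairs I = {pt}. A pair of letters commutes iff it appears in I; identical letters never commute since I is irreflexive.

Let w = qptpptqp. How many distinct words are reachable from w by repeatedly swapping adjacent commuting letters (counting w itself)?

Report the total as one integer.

0(q) covers ∅
1(p) covers 0:q
2(t) covers 0:q
3(p) covers 1:p
4(p) covers 3:p
5(t) covers 2:t
6(q) covers 4:p, 5:t
7(p) covers 6:q
floor of heap: 0:q
completions by unplaced set U, small U first (add the entries for U minus each lowest piece of U):
  |U|=1: {7}:1
  |U|=2: {6,7}:1
  |U|=3: {4,6,7}:1  {5,6,7}:1
  |U|=4: {2,5,6,7}:1  {3,4,6,7}:1  {4,5,6,7}:2
  |U|=5: {1,3,4,6,7}:1  {2,4,5,6,7}:3  {3,4,5,6,7}:3
  |U|=6: {1,3,4,5,6,7}:4  {2,3,4,5,6,7}:6
  start at 0(q): 10

10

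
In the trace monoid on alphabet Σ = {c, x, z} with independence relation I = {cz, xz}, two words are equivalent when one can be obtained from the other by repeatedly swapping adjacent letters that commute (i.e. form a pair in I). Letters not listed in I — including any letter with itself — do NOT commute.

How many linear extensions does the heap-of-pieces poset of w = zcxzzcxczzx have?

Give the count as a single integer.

drop 0:z onto floor
drop 1:c onto floor
drop 2:x onto {1:c}
drop 3:z onto {0:z}
drop 4:z onto {3:z}
drop 5:c onto {2:x}
drop 6:x onto {5:c}
drop 7:c onto {6:x}
drop 8:z onto {4:z}
drop 9:z onto {8:z}
drop 10:x onto {7:c}
ground layer = {0:z, 1:c}
drop-orders for the pieces not yet dropped (sum over which currently-grounded one goes next):
  1 to go: {9} 1  {10} 1
  2 to go: {7,10} 1  {8,9} 1  {9,10} 2
  3 to go: {4,8,9} 1  {6,7,10} 1  {7,9,10} 3  {8,9,10} 3
  4 to go: {3,4,8,9} 1  {4,8,9,10} 4  {5,6,7,10} 1  {6,7,9,10} 4  {7,8,9,10} 6
  5 to go: {0,3,4,8,9} 1  {2,5,6,7,10} 1  {3,4,8,9,10} 5  {4,7,8,9,10} 10  {5,6,7,9,10} 5  {6,7,8,9,10} 10
  6 to go: {0,3,4,8,9,10} 6  {1,2,5,6,7,10} 1  {2,5,6,7,9,10} 6  {3,4,7,8,9,10} 15  {4,6,7,8,9,10} 20  {5,6,7,8,9,10} 15
  7 to go: {0,3,4,7,8,9,10} 21  {1,2,5,6,7,9,10} 7  {2,5,6,7,8,9,10} 21  {3,4,6,7,8,9,10} 35  {4,5,6,7,8,9,10} 35
  8 to go: {0,3,4,6,7,8,9,10} 56  {1,2,5,6,7,8,9,10} 28  {2,4,5,6,7,8,9,10} 56  {3,4,5,6,7,8,9,10} 70
  9 to go: {0,3,4,5,6,7,8,9,10} 126  {1,2,4,5,6,7,8,9,10} 84  {2,3,4,5,6,7,8,9,10} 126
  if 0:z drops first: 210 orders
  if 1:c drops first: 252 orders
heap linearizations: 462

462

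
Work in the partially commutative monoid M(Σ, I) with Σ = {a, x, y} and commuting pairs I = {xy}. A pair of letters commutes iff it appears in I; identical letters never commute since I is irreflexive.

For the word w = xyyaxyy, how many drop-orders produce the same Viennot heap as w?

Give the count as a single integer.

9

piece 0:x — minimal
piece 1:y — minimal
piece 2:y rests on {1:y}
piece 3:a rests on {0:x, 2:y}
piece 4:x rests on {3:a}
piece 5:y rests on {3:a}
piece 6:y rests on {5:y}
minimal pieces: {0:x, 1:y}
ways to finish when only these pieces remain (= sum over removing one remaining piece with nothing left below it):
  1 left: {4}→1  {6}→1
  2 left: {4,6}→2  {5,6}→1
  3 left: {4,5,6}→3
  4 left: {3,4,5,6}→3
  5 left: {0,3,4,5,6}→3  {2,3,4,5,6}→3
  placing 0:x first → 3 extensions
  placing 1:y first → 6 extensions
total linear extensions = 9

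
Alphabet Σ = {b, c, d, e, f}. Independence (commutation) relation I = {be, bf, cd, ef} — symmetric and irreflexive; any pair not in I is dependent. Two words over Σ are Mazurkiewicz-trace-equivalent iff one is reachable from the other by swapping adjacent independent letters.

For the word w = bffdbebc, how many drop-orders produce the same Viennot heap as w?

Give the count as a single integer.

#0=b has no predecessor
#1=f has no predecessor
#2=f depends on [1:f]
#3=d depends on [0:b, 2:f]
#4=b depends on [3:d]
#5=e depends on [3:d]
#6=b depends on [4:b]
#7=c depends on [5:e, 6:b]
sources: [0:b, 1:f]
N(rest) = Σ N(rest − s) over sources s of rest; N(one piece) = 1:
  size 1 → [7]=1
  size 2 → [5,7]=1  [6,7]=1
  size 3 → [4,6,7]=1  [5,6,7]=2
  size 4 → [4,5,6,7]=3
  size 5 → [3,4,5,6,7]=3
  size 6 → [0,3,4,5,6,7]=3  [2,3,4,5,6,7]=3
  first=0(b) contributes 3
  first=1(f) contributes 6
|[w]| = 9

9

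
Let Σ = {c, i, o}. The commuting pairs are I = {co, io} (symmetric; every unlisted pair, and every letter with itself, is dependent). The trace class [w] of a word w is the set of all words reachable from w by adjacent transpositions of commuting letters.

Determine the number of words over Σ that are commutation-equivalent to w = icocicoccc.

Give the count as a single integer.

drop 0:i onto floor
drop 1:c onto {0:i}
drop 2:o onto floor
drop 3:c onto {1:c}
drop 4:i onto {3:c}
drop 5:c onto {4:i}
drop 6:o onto {2:o}
drop 7:c onto {5:c}
drop 8:c onto {7:c}
drop 9:c onto {8:c}
ground layer = {0:i, 2:o}
drop-orders for the pieces not yet dropped (sum over which currently-grounded one goes next):
  1 to go: {6} 1  {9} 1
  2 to go: {2,6} 1  {6,9} 2  {8,9} 1
  3 to go: {2,6,9} 3  {6,8,9} 3  {7,8,9} 1
  4 to go: {2,6,8,9} 6  {5,7,8,9} 1  {6,7,8,9} 4
  5 to go: {2,6,7,8,9} 10  {4,5,7,8,9} 1  {5,6,7,8,9} 5
  6 to go: {2,5,6,7,8,9} 15  {3,4,5,7,8,9} 1  {4,5,6,7,8,9} 6
  7 to go: {1,3,4,5,7,8,9} 1  {2,4,5,6,7,8,9} 21  {3,4,5,6,7,8,9} 7
  8 to go: {0,1,3,4,5,7,8,9} 1  {1,3,4,5,6,7,8,9} 8  {2,3,4,5,6,7,8,9} 28
  if 0:i drops first: 36 orders
  if 2:o drops first: 9 orders
heap linearizations: 45

45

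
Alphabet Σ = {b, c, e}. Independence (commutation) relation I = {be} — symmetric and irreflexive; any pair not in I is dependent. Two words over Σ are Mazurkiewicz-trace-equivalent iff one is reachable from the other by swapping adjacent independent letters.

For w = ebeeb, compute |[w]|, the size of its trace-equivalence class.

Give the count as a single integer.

0(e) covers ∅
1(b) covers ∅
2(e) covers 0:e
3(e) covers 2:e
4(b) covers 1:b
floor of heap: 0:e, 1:b
completions by unplaced set U, small U first (add the entries for U minus each lowest piece of U):
  |U|=1: {3}:1  {4}:1
  |U|=2: {1,4}:1  {2,3}:1  {3,4}:2
  |U|=3: {0,2,3}:1  {1,3,4}:3  {2,3,4}:3
  start at 0(e): 6
  start at 1(b): 4
sum over floor = 10

10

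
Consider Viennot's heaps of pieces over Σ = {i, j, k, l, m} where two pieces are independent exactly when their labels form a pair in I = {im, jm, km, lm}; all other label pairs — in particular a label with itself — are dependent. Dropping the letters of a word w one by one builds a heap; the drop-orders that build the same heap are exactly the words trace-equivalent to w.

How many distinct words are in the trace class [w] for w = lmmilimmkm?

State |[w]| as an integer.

252

#0=l has no predecessor
#1=m has no predecessor
#2=m depends on [1:m]
#3=i depends on [0:l]
#4=l depends on [3:i]
#5=i depends on [4:l]
#6=m depends on [2:m]
#7=m depends on [6:m]
#8=k depends on [5:i]
#9=m depends on [7:m]
sources: [0:l, 1:m]
N(rest) = Σ N(rest − s) over sources s of rest; N(one piece) = 1:
  size 1 → [8]=1  [9]=1
  size 2 → [5,8]=1  [7,9]=1  [8,9]=2
  size 3 → [4,5,8]=1  [5,8,9]=3  [6,7,9]=1  [7,8,9]=3
  size 4 → [2,6,7,9]=1  [3,4,5,8]=1  [4,5,8,9]=4  [5,7,8,9]=6  [6,7,8,9]=4
  size 5 → [0,3,4,5,8]=1  [1,2,6,7,9]=1  [2,6,7,8,9]=5  [3,4,5,8,9]=5  [4,5,7,8,9]=10  [5,6,7,8,9]=10
  size 6 → [0,3,4,5,8,9]=6  [1,2,6,7,8,9]=6  [2,5,6,7,8,9]=15  [3,4,5,7,8,9]=15  [4,5,6,7,8,9]=20
  size 7 → [0,3,4,5,7,8,9]=21  [1,2,5,6,7,8,9]=21  [2,4,5,6,7,8,9]=35  [3,4,5,6,7,8,9]=35
  size 8 → [0,3,4,5,6,7,8,9]=56  [1,2,4,5,6,7,8,9]=56  [2,3,4,5,6,7,8,9]=70
  first=0(l) contributes 126
  first=1(m) contributes 126
|[w]| = 252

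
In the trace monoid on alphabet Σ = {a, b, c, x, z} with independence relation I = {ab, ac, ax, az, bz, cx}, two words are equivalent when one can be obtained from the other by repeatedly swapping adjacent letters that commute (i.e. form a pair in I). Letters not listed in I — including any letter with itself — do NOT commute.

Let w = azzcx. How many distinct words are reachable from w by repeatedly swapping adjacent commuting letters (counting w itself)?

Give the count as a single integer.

10

piece 0:a — minimal
piece 1:z — minimal
piece 2:z rests on {1:z}
piece 3:c rests on {2:z}
piece 4:x rests on {2:z}
minimal pieces: {0:a, 1:z}
ways to finish when only these pieces remain (= sum over removing one remaining piece with nothing left below it):
  1 left: {0}→1  {3}→1  {4}→1
  2 left: {0,3}→2  {0,4}→2  {3,4}→2
  3 left: {0,3,4}→6  {2,3,4}→2
  placing 0:a first → 2 extensions
  placing 1:z first → 8 extensions
total linear extensions = 10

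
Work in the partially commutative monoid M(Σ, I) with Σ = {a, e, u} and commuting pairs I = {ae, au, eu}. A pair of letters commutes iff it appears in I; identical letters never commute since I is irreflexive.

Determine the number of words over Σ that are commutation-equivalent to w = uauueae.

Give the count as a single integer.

210

drop 0:u onto floor
drop 1:a onto floor
drop 2:u onto {0:u}
drop 3:u onto {2:u}
drop 4:e onto floor
drop 5:a onto {1:a}
drop 6:e onto {4:e}
ground layer = {0:u, 1:a, 4:e}
drop-orders for the pieces not yet dropped (sum over which currently-grounded one goes next):
  1 to go: {3} 1  {5} 1  {6} 1
  2 to go: {1,5} 1  {2,3} 1  {3,5} 2  {3,6} 2  {4,6} 1  {5,6} 2
  3 to go: {0,2,3} 1  {1,3,5} 3  {1,5,6} 3  {2,3,5} 3  {2,3,6} 3  {3,4,6} 3  {3,5,6} 6  {4,5,6} 3
  4 to go: {0,2,3,5} 4  {0,2,3,6} 4  {1,2,3,5} 6  {1,3,5,6} 12  {1,4,5,6} 6  {2,3,4,6} 6  {2,3,5,6} 12  {3,4,5,6} 12
  5 to go: {0,1,2,3,5} 10  {0,2,3,4,6} 10  {0,2,3,5,6} 20  {1,2,3,5,6} 30  {1,3,4,5,6} 30  {2,3,4,5,6} 30
  if 0:u drops first: 90 orders
  if 1:a drops first: 60 orders
  if 4:e drops first: 60 orders
heap linearizations: 210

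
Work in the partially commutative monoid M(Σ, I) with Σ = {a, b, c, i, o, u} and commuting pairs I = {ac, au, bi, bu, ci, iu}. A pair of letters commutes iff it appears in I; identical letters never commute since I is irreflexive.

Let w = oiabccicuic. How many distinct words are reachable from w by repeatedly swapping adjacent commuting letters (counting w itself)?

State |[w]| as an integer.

#0=o has no predecessor
#1=i depends on [0:o]
#2=a depends on [1:i]
#3=b depends on [2:a]
#4=c depends on [3:b]
#5=c depends on [4:c]
#6=i depends on [2:a]
#7=c depends on [5:c]
#8=u depends on [7:c]
#9=i depends on [6:i]
#10=c depends on [8:u]
sources: [0:o]
N(rest) = Σ N(rest − s) over sources s of rest; N(one piece) = 1:
  size 1 → [9]=1  [10]=1
  size 2 → [6,9]=1  [8,10]=1  [9,10]=2
  size 3 → [6,9,10]=3  [7,8,10]=1  [8,9,10]=3
  size 4 → [5,7,8,10]=1  [6,8,9,10]=6  [7,8,9,10]=4
  size 5 → [4,5,7,8,10]=1  [5,7,8,9,10]=5  [6,7,8,9,10]=10
  size 6 → [3,4,5,7,8,10]=1  [4,5,7,8,9,10]=6  [5,6,7,8,9,10]=15
  size 7 → [3,4,5,7,8,9,10]=7  [4,5,6,7,8,9,10]=21
  size 8 → [3,4,5,6,7,8,9,10]=28
  size 9 → [2,3,4,5,6,7,8,9,10]=28
  first=0(o) contributes 28

28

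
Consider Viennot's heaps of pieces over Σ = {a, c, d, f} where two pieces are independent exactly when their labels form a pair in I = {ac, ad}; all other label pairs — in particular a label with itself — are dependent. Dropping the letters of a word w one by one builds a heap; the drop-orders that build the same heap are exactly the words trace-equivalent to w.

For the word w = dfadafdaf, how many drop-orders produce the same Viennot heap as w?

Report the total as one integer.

drop 0:d onto floor
drop 1:f onto {0:d}
drop 2:a onto {1:f}
drop 3:d onto {1:f}
drop 4:a onto {2:a}
drop 5:f onto {3:d, 4:a}
drop 6:d onto {5:f}
drop 7:a onto {5:f}
drop 8:f onto {6:d, 7:a}
ground layer = {0:d}
drop-orders for the pieces not yet dropped (sum over which currently-grounded one goes next):
  1 to go: {8} 1
  2 to go: {6,8} 1  {7,8} 1
  3 to go: {6,7,8} 2
  4 to go: {5,6,7,8} 2
  5 to go: {3,5,6,7,8} 2  {4,5,6,7,8} 2
  6 to go: {2,4,5,6,7,8} 2  {3,4,5,6,7,8} 4
  7 to go: {2,3,4,5,6,7,8} 6
  if 0:d drops first: 6 orders

6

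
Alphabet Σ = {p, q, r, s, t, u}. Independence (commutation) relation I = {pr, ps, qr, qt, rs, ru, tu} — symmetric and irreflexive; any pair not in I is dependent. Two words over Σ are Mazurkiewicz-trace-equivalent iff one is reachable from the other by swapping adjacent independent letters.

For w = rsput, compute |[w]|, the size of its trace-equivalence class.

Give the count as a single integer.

14

0(r) covers ∅
1(s) covers ∅
2(p) covers ∅
3(u) covers 1:s, 2:p
4(t) covers 0:r, 1:s, 2:p
floor of heap: 0:r, 1:s, 2:p
completions by unplaced set U, small U first (add the entries for U minus each lowest piece of U):
  |U|=1: {3}:1  {4}:1
  |U|=2: {0,4}:1  {3,4}:2
  |U|=3: {0,3,4}:3  {1,3,4}:2  {2,3,4}:2
  start at 0(r): 4
  start at 1(s): 5
  start at 2(p): 5
sum over floor = 14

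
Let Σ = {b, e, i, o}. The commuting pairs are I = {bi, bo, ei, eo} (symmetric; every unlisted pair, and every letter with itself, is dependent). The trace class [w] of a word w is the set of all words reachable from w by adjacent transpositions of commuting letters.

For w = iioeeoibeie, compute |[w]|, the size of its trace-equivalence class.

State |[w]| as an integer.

462

piece 0:i — minimal
piece 1:i rests on {0:i}
piece 2:o rests on {1:i}
piece 3:e — minimal
piece 4:e rests on {3:e}
piece 5:o rests on {2:o}
piece 6:i rests on {5:o}
piece 7:b rests on {4:e}
piece 8:e rests on {7:b}
piece 9:i rests on {6:i}
piece 10:e rests on {8:e}
minimal pieces: {0:i, 3:e}
ways to finish when only these pieces remain (= sum over removing one remaining piece with nothing left below it):
  1 left: {9}→1  {10}→1
  2 left: {6,9}→1  {8,10}→1  {9,10}→2
  3 left: {5,6,9}→1  {6,9,10}→3  {7,8,10}→1  {8,9,10}→3
  4 left: {2,5,6,9}→1  {4,7,8,10}→1  {5,6,9,10}→4  {6,8,9,10}→6  {7,8,9,10}→4
  5 left: {1,2,5,6,9}→1  {2,5,6,9,10}→5  {3,4,7,8,10}→1  {4,7,8,9,10}→5  {5,6,8,9,10}→10  {6,7,8,9,10}→10
  6 left: {0,1,2,5,6,9}→1  {1,2,5,6,9,10}→6  {2,5,6,8,9,10}→15  {3,4,7,8,9,10}→6  {4,6,7,8,9,10}→15  {5,6,7,8,9,10}→20
  7 left: {0,1,2,5,6,9,10}→7  {1,2,5,6,8,9,10}→21  {2,5,6,7,8,9,10}→35  {3,4,6,7,8,9,10}→21  {4,5,6,7,8,9,10}→35
  8 left: {0,1,2,5,6,8,9,10}→28  {1,2,5,6,7,8,9,10}→56  {2,4,5,6,7,8,9,10}→70  {3,4,5,6,7,8,9,10}→56
  9 left: {0,1,2,5,6,7,8,9,10}→84  {1,2,4,5,6,7,8,9,10}→126  {2,3,4,5,6,7,8,9,10}→126
  placing 0:i first → 252 extensions
  placing 3:e first → 210 extensions
total linear extensions = 462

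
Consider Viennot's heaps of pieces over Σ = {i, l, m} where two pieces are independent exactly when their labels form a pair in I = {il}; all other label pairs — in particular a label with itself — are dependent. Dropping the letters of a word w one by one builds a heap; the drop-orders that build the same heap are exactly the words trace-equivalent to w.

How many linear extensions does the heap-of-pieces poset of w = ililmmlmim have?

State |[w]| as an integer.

6

drop 0:i onto floor
drop 1:l onto floor
drop 2:i onto {0:i}
drop 3:l onto {1:l}
drop 4:m onto {2:i, 3:l}
drop 5:m onto {4:m}
drop 6:l onto {5:m}
drop 7:m onto {6:l}
drop 8:i onto {7:m}
drop 9:m onto {8:i}
ground layer = {0:i, 1:l}
drop-orders for the pieces not yet dropped (sum over which currently-grounded one goes next):
  1 to go: {9} 1
  2 to go: {8,9} 1
  3 to go: {7,8,9} 1
  4 to go: {6,7,8,9} 1
  5 to go: {5,6,7,8,9} 1
  6 to go: {4,5,6,7,8,9} 1
  7 to go: {2,4,5,6,7,8,9} 1  {3,4,5,6,7,8,9} 1
  8 to go: {0,2,4,5,6,7,8,9} 1  {1,3,4,5,6,7,8,9} 1  {2,3,4,5,6,7,8,9} 2
  if 0:i drops first: 3 orders
  if 1:l drops first: 3 orders
heap linearizations: 6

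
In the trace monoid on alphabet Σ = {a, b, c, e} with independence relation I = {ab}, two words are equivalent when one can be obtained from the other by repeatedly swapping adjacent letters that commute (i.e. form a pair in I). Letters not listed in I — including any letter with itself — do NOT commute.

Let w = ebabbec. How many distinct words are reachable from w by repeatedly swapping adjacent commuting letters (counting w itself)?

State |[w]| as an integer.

4

piece 0:e — minimal
piece 1:b rests on {0:e}
piece 2:a rests on {0:e}
piece 3:b rests on {1:b}
piece 4:b rests on {3:b}
piece 5:e rests on {2:a, 4:b}
piece 6:c rests on {5:e}
minimal pieces: {0:e}
ways to finish when only these pieces remain (= sum over removing one remaining piece with nothing left below it):
  1 left: {6}→1
  2 left: {5,6}→1
  3 left: {2,5,6}→1  {4,5,6}→1
  4 left: {2,4,5,6}→2  {3,4,5,6}→1
  5 left: {1,3,4,5,6}→1  {2,3,4,5,6}→3
  placing 0:e first → 4 extensions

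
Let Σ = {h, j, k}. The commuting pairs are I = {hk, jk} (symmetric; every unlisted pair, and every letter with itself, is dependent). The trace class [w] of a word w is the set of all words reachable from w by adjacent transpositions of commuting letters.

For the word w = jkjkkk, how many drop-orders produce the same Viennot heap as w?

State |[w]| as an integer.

0(j) covers ∅
1(k) covers ∅
2(j) covers 0:j
3(k) covers 1:k
4(k) covers 3:k
5(k) covers 4:k
floor of heap: 0:j, 1:k
completions by unplaced set U, small U first (add the entries for U minus each lowest piece of U):
  |U|=1: {2}:1  {5}:1
  |U|=2: {0,2}:1  {2,5}:2  {4,5}:1
  |U|=3: {0,2,5}:3  {2,4,5}:3  {3,4,5}:1
  |U|=4: {0,2,4,5}:6  {1,3,4,5}:1  {2,3,4,5}:4
  start at 0(j): 5
  start at 1(k): 10
sum over floor = 15

15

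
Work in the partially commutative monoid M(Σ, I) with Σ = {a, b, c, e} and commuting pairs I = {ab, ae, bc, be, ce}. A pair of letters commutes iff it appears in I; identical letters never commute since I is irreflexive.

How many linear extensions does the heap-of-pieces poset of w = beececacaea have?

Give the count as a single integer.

piece 0:b — minimal
piece 1:e — minimal
piece 2:e rests on {1:e}
piece 3:c — minimal
piece 4:e rests on {2:e}
piece 5:c rests on {3:c}
piece 6:a rests on {5:c}
piece 7:c rests on {6:a}
piece 8:a rests on {7:c}
piece 9:e rests on {4:e}
piece 10:a rests on {8:a}
minimal pieces: {0:b, 1:e, 3:c}
ways to finish when only these pieces remain (= sum over removing one remaining piece with nothing left below it):
  1 left: {0}→1  {9}→1  {10}→1
  2 left: {0,9}→2  {0,10}→2  {4,9}→1  {8,10}→1  {9,10}→2
  3 left: {0,4,9}→3  {0,8,10}→3  {0,9,10}→6  {2,4,9}→1  {4,9,10}→3  {7,8,10}→1  {8,9,10}→3
  4 left: {0,2,4,9}→4  {0,4,9,10}→12  {0,7,8,10}→4  {0,8,9,10}→12  {1,2,4,9}→1  {2,4,9,10}→4  {4,8,9,10}→6  {6,7,8,10}→1  {7,8,9,10}→4
  5 left: {0,1,2,4,9}→5  {0,2,4,9,10}→20  {0,4,8,9,10}→30  {0,6,7,8,10}→5  {0,7,8,9,10}→20  {1,2,4,9,10}→5  {2,4,8,9,10}→10  {4,7,8,9,10}→10  {5,6,7,8,10}→1  {6,7,8,9,10}→5
  6 left: {0,1,2,4,9,10}→30  {0,2,4,8,9,10}→60  {0,4,7,8,9,10}→60  {0,5,6,7,8,10}→6  {0,6,7,8,9,10}→30  {1,2,4,8,9,10}→15  {2,4,7,8,9,10}→20  {3,5,6,7,8,10}→1  {4,6,7,8,9,10}→15  {5,6,7,8,9,10}→6
  7 left: {0,1,2,4,8,9,10}→105  {0,2,4,7,8,9,10}→140  {0,3,5,6,7,8,10}→7  {0,4,6,7,8,9,10}→105  {0,5,6,7,8,9,10}→42  {1,2,4,7,8,9,10}→35  {2,4,6,7,8,9,10}→35  {3,5,6,7,8,9,10}→7  {4,5,6,7,8,9,10}→21
  8 left: {0,1,2,4,7,8,9,10}→280  {0,2,4,6,7,8,9,10}→280  {0,3,5,6,7,8,9,10}→56  {0,4,5,6,7,8,9,10}→168  {1,2,4,6,7,8,9,10}→70  {2,4,5,6,7,8,9,10}→56  {3,4,5,6,7,8,9,10}→28
  9 left: {0,1,2,4,6,7,8,9,10}→630  {0,2,4,5,6,7,8,9,10}→504  {0,3,4,5,6,7,8,9,10}→252  {1,2,4,5,6,7,8,9,10}→126  {2,3,4,5,6,7,8,9,10}→84
  placing 0:b first → 210 extensions
  placing 1:e first → 840 extensions
  placing 3:c first → 1260 extensions
total linear extensions = 2310

2310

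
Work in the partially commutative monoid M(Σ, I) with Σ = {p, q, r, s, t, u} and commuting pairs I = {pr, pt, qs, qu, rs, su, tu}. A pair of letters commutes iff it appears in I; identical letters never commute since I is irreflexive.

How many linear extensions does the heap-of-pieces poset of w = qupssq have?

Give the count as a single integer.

6

#0=q has no predecessor
#1=u has no predecessor
#2=p depends on [0:q, 1:u]
#3=s depends on [2:p]
#4=s depends on [3:s]
#5=q depends on [2:p]
sources: [0:q, 1:u]
N(rest) = Σ N(rest − s) over sources s of rest; N(one piece) = 1:
  size 1 → [4]=1  [5]=1
  size 2 → [3,4]=1  [4,5]=2
  size 3 → [3,4,5]=3
  size 4 → [2,3,4,5]=3
  first=0(q) contributes 3
  first=1(u) contributes 3
|[w]| = 6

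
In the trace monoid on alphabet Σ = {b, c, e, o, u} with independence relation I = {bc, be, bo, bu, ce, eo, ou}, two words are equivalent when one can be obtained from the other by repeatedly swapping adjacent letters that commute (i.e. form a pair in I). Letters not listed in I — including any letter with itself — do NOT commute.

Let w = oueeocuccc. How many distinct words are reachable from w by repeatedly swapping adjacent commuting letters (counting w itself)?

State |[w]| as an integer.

0(o) covers ∅
1(u) covers ∅
2(e) covers 1:u
3(e) covers 2:e
4(o) covers 0:o
5(c) covers 1:u, 4:o
6(u) covers 3:e, 5:c
7(c) covers 6:u
8(c) covers 7:c
9(c) covers 8:c
floor of heap: 0:o, 1:u
completions by unplaced set U, small U first (add the entries for U minus each lowest piece of U):
  |U|=1: {9}:1
  |U|=2: {8,9}:1
  |U|=3: {7,8,9}:1
  |U|=4: {6,7,8,9}:1
  |U|=5: {3,6,7,8,9}:1  {5,6,7,8,9}:1
  |U|=6: {2,3,6,7,8,9}:1  {3,5,6,7,8,9}:2  {4,5,6,7,8,9}:1
  |U|=7: {0,4,5,6,7,8,9}:1  {2,3,5,6,7,8,9}:3  {3,4,5,6,7,8,9}:3
  |U|=8: {0,3,4,5,6,7,8,9}:4  {1,2,3,5,6,7,8,9}:3  {2,3,4,5,6,7,8,9}:6
  start at 0(o): 9
  start at 1(u): 10
sum over floor = 19

19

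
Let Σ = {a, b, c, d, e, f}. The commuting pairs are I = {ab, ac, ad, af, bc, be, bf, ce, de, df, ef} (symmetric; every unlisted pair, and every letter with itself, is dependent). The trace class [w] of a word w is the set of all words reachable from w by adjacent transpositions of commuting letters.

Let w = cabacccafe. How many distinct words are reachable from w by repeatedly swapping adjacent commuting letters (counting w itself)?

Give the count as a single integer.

#0=c has no predecessor
#1=a has no predecessor
#2=b has no predecessor
#3=a depends on [1:a]
#4=c depends on [0:c]
#5=c depends on [4:c]
#6=c depends on [5:c]
#7=a depends on [3:a]
#8=f depends on [6:c]
#9=e depends on [7:a]
sources: [0:c, 1:a, 2:b]
N(rest) = Σ N(rest − s) over sources s of rest; N(one piece) = 1:
  size 1 → [2]=1  [8]=1  [9]=1
  size 2 → [2,8]=2  [2,9]=2  [6,8]=1  [7,9]=1  [8,9]=2
  size 3 → [2,6,8]=3  [2,7,9]=3  [2,8,9]=6  [3,7,9]=1  [5,6,8]=1  [6,8,9]=3  [7,8,9]=3
  size 4 → [1,3,7,9]=1  [2,3,7,9]=4  [2,5,6,8]=4  [2,6,8,9]=12  [2,7,8,9]=12  [3,7,8,9]=4  [4,5,6,8]=1  [5,6,8,9]=4  [6,7,8,9]=6
  size 5 → [0,4,5,6,8]=1  [1,2,3,7,9]=5  [1,3,7,8,9]=5  [2,3,7,8,9]=20  [2,4,5,6,8]=5  [2,5,6,8,9]=20  [2,6,7,8,9]=30  [3,6,7,8,9]=10  [4,5,6,8,9]=5  [5,6,7,8,9]=10
  size 6 → [0,2,4,5,6,8]=6  [0,4,5,6,8,9]=6  [1,2,3,7,8,9]=30  [1,3,6,7,8,9]=15  [2,3,6,7,8,9]=60  [2,4,5,6,8,9]=30  [2,5,6,7,8,9]=60  [3,5,6,7,8,9]=20  [4,5,6,7,8,9]=15
  size 7 → [0,2,4,5,6,8,9]=42  [0,4,5,6,7,8,9]=21  [1,2,3,6,7,8,9]=105  [1,3,5,6,7,8,9]=35  [2,3,5,6,7,8,9]=140  [2,4,5,6,7,8,9]=105  [3,4,5,6,7,8,9]=35
  size 8 → [0,2,4,5,6,7,8,9]=168  [0,3,4,5,6,7,8,9]=56  [1,2,3,5,6,7,8,9]=280  [1,3,4,5,6,7,8,9]=70  [2,3,4,5,6,7,8,9]=280
  first=0(c) contributes 630
  first=1(a) contributes 504
  first=2(b) contributes 126
|[w]| = 1260

1260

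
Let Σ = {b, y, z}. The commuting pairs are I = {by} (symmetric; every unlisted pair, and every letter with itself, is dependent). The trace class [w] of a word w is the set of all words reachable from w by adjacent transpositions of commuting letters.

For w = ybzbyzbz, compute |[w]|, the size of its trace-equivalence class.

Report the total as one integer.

4

drop 0:y onto floor
drop 1:b onto floor
drop 2:z onto {0:y, 1:b}
drop 3:b onto {2:z}
drop 4:y onto {2:z}
drop 5:z onto {3:b, 4:y}
drop 6:b onto {5:z}
drop 7:z onto {6:b}
ground layer = {0:y, 1:b}
drop-orders for the pieces not yet dropped (sum over which currently-grounded one goes next):
  1 to go: {7} 1
  2 to go: {6,7} 1
  3 to go: {5,6,7} 1
  4 to go: {3,5,6,7} 1  {4,5,6,7} 1
  5 to go: {3,4,5,6,7} 2
  6 to go: {2,3,4,5,6,7} 2
  if 0:y drops first: 2 orders
  if 1:b drops first: 2 orders
heap linearizations: 4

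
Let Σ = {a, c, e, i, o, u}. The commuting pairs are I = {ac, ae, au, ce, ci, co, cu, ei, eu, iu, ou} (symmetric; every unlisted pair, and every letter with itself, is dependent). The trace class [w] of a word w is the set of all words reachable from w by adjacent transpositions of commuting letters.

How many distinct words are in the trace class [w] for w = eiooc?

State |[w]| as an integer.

10

#0=e has no predecessor
#1=i has no predecessor
#2=o depends on [0:e, 1:i]
#3=o depends on [2:o]
#4=c has no predecessor
sources: [0:e, 1:i, 4:c]
N(rest) = Σ N(rest − s) over sources s of rest; N(one piece) = 1:
  size 1 → [3]=1  [4]=1
  size 2 → [2,3]=1  [3,4]=2
  size 3 → [0,2,3]=1  [1,2,3]=1  [2,3,4]=3
  first=0(e) contributes 4
  first=1(i) contributes 4
  first=4(c) contributes 2
|[w]| = 10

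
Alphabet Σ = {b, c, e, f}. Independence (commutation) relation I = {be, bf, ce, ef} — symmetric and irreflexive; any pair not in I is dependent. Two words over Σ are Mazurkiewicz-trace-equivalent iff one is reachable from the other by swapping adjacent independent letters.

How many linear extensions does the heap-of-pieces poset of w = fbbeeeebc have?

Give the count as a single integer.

504

piece 0:f — minimal
piece 1:b — minimal
piece 2:b rests on {1:b}
piece 3:e — minimal
piece 4:e rests on {3:e}
piece 5:e rests on {4:e}
piece 6:e rests on {5:e}
piece 7:b rests on {2:b}
piece 8:c rests on {0:f, 7:b}
minimal pieces: {0:f, 1:b, 3:e}
ways to finish when only these pieces remain (= sum over removing one remaining piece with nothing left below it):
  1 left: {6}→1  {8}→1
  2 left: {0,8}→1  {5,6}→1  {6,8}→2  {7,8}→1
  3 left: {0,6,8}→3  {0,7,8}→2  {2,7,8}→1  {4,5,6}→1  {5,6,8}→3  {6,7,8}→3
  4 left: {0,2,7,8}→3  {0,5,6,8}→6  {0,6,7,8}→8  {1,2,7,8}→1  {2,6,7,8}→4  {3,4,5,6}→1  {4,5,6,8}→4  {5,6,7,8}→6
  5 left: {0,1,2,7,8}→4  {0,2,6,7,8}→15  {0,4,5,6,8}→10  {0,5,6,7,8}→20  {1,2,6,7,8}→5  {2,5,6,7,8}→10  {3,4,5,6,8}→5  {4,5,6,7,8}→10
  6 left: {0,1,2,6,7,8}→24  {0,2,5,6,7,8}→45  {0,3,4,5,6,8}→15  {0,4,5,6,7,8}→40  {1,2,5,6,7,8}→15  {2,4,5,6,7,8}→20  {3,4,5,6,7,8}→15
  7 left: {0,1,2,5,6,7,8}→84  {0,2,4,5,6,7,8}→105  {0,3,4,5,6,7,8}→70  {1,2,4,5,6,7,8}→35  {2,3,4,5,6,7,8}→35
  placing 0:f first → 70 extensions
  placing 1:b first → 210 extensions
  placing 3:e first → 224 extensions
total linear extensions = 504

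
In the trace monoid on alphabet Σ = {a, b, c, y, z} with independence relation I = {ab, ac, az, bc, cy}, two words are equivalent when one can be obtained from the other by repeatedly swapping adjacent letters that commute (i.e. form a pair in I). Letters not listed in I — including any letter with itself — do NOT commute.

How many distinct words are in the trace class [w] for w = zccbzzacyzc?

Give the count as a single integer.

45

#0=z has no predecessor
#1=c depends on [0:z]
#2=c depends on [1:c]
#3=b depends on [0:z]
#4=z depends on [2:c, 3:b]
#5=z depends on [4:z]
#6=a has no predecessor
#7=c depends on [5:z]
#8=y depends on [5:z, 6:a]
#9=z depends on [7:c, 8:y]
#10=c depends on [9:z]
sources: [0:z, 6:a]
N(rest) = Σ N(rest − s) over sources s of rest; N(one piece) = 1:
  size 1 → [10]=1
  size 2 → [9,10]=1
  size 3 → [7,9,10]=1  [8,9,10]=1
  size 4 → [6,8,9,10]=1  [7,8,9,10]=2
  size 5 → [5,7,8,9,10]=2  [6,7,8,9,10]=3
  size 6 → [4,5,7,8,9,10]=2  [5,6,7,8,9,10]=5
  size 7 → [2,4,5,7,8,9,10]=2  [3,4,5,7,8,9,10]=2  [4,5,6,7,8,9,10]=7
  size 8 → [1,2,4,5,7,8,9,10]=2  [2,3,4,5,7,8,9,10]=4  [2,4,5,6,7,8,9,10]=9  [3,4,5,6,7,8,9,10]=9
  size 9 → [1,2,3,4,5,7,8,9,10]=6  [1,2,4,5,6,7,8,9,10]=11  [2,3,4,5,6,7,8,9,10]=22
  first=0(z) contributes 39
  first=6(a) contributes 6
|[w]| = 45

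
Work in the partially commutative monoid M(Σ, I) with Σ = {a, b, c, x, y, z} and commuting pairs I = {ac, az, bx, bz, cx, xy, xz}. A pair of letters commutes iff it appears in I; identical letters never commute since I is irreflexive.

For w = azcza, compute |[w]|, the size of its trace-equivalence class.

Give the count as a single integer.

0(a) covers ∅
1(z) covers ∅
2(c) covers 1:z
3(z) covers 2:c
4(a) covers 0:a
floor of heap: 0:a, 1:z
completions by unplaced set U, small U first (add the entries for U minus each lowest piece of U):
  |U|=1: {3}:1  {4}:1
  |U|=2: {0,4}:1  {2,3}:1  {3,4}:2
  |U|=3: {0,3,4}:3  {1,2,3}:1  {2,3,4}:3
  start at 0(a): 4
  start at 1(z): 6
sum over floor = 10

10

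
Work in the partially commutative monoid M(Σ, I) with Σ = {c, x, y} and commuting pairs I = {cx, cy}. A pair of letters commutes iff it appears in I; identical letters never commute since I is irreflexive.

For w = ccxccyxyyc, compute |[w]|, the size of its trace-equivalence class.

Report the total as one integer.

252

#0=c has no predecessor
#1=c depends on [0:c]
#2=x has no predecessor
#3=c depends on [1:c]
#4=c depends on [3:c]
#5=y depends on [2:x]
#6=x depends on [5:y]
#7=y depends on [6:x]
#8=y depends on [7:y]
#9=c depends on [4:c]
sources: [0:c, 2:x]
N(rest) = Σ N(rest − s) over sources s of rest; N(one piece) = 1:
  size 1 → [8]=1  [9]=1
  size 2 → [4,9]=1  [7,8]=1  [8,9]=2
  size 3 → [3,4,9]=1  [4,8,9]=3  [6,7,8]=1  [7,8,9]=3
  size 4 → [1,3,4,9]=1  [3,4,8,9]=4  [4,7,8,9]=6  [5,6,7,8]=1  [6,7,8,9]=4
  size 5 → [0,1,3,4,9]=1  [1,3,4,8,9]=5  [2,5,6,7,8]=1  [3,4,7,8,9]=10  [4,6,7,8,9]=10  [5,6,7,8,9]=5
  size 6 → [0,1,3,4,8,9]=6  [1,3,4,7,8,9]=15  [2,5,6,7,8,9]=6  [3,4,6,7,8,9]=20  [4,5,6,7,8,9]=15
  size 7 → [0,1,3,4,7,8,9]=21  [1,3,4,6,7,8,9]=35  [2,4,5,6,7,8,9]=21  [3,4,5,6,7,8,9]=35
  size 8 → [0,1,3,4,6,7,8,9]=56  [1,3,4,5,6,7,8,9]=70  [2,3,4,5,6,7,8,9]=56
  first=0(c) contributes 126
  first=2(x) contributes 126
|[w]| = 252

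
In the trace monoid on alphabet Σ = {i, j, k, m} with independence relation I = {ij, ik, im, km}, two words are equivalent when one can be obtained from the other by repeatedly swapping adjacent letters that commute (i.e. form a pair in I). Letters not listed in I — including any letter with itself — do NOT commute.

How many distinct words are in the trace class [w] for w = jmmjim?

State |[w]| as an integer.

6

#0=j has no predecessor
#1=m depends on [0:j]
#2=m depends on [1:m]
#3=j depends on [2:m]
#4=i has no predecessor
#5=m depends on [3:j]
sources: [0:j, 4:i]
N(rest) = Σ N(rest − s) over sources s of rest; N(one piece) = 1:
  size 1 → [4]=1  [5]=1
  size 2 → [3,5]=1  [4,5]=2
  size 3 → [2,3,5]=1  [3,4,5]=3
  size 4 → [1,2,3,5]=1  [2,3,4,5]=4
  first=0(j) contributes 5
  first=4(i) contributes 1
|[w]| = 6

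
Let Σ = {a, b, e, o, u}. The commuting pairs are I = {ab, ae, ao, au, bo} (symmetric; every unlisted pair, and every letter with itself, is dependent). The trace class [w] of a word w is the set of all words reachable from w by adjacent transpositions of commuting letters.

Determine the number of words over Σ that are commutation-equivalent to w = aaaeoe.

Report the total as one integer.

20

drop 0:a onto floor
drop 1:a onto {0:a}
drop 2:a onto {1:a}
drop 3:e onto floor
drop 4:o onto {3:e}
drop 5:e onto {4:o}
ground layer = {0:a, 3:e}
drop-orders for the pieces not yet dropped (sum over which currently-grounded one goes next):
  1 to go: {2} 1  {5} 1
  2 to go: {1,2} 1  {2,5} 2  {4,5} 1
  3 to go: {0,1,2} 1  {1,2,5} 3  {2,4,5} 3  {3,4,5} 1
  4 to go: {0,1,2,5} 4  {1,2,4,5} 6  {2,3,4,5} 4
  if 0:a drops first: 10 orders
  if 3:e drops first: 10 orders
heap linearizations: 20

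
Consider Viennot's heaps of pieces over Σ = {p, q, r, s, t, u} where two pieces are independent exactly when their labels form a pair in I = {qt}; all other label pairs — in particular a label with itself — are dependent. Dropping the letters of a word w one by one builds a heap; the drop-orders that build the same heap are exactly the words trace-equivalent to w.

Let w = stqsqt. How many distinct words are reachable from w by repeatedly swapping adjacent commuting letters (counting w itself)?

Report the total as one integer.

drop 0:s onto floor
drop 1:t onto {0:s}
drop 2:q onto {0:s}
drop 3:s onto {1:t, 2:q}
drop 4:q onto {3:s}
drop 5:t onto {3:s}
ground layer = {0:s}
drop-orders for the pieces not yet dropped (sum over which currently-grounded one goes next):
  1 to go: {4} 1  {5} 1
  2 to go: {4,5} 2
  3 to go: {3,4,5} 2
  4 to go: {1,3,4,5} 2  {2,3,4,5} 2
  if 0:s drops first: 4 orders

4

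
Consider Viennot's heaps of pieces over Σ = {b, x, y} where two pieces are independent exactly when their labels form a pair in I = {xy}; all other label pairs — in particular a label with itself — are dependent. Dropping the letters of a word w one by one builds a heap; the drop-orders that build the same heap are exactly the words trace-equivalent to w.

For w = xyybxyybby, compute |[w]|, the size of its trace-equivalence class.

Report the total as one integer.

9

#0=x has no predecessor
#1=y has no predecessor
#2=y depends on [1:y]
#3=b depends on [0:x, 2:y]
#4=x depends on [3:b]
#5=y depends on [3:b]
#6=y depends on [5:y]
#7=b depends on [4:x, 6:y]
#8=b depends on [7:b]
#9=y depends on [8:b]
sources: [0:x, 1:y]
N(rest) = Σ N(rest − s) over sources s of rest; N(one piece) = 1:
  size 1 → [9]=1
  size 2 → [8,9]=1
  size 3 → [7,8,9]=1
  size 4 → [4,7,8,9]=1  [6,7,8,9]=1
  size 5 → [4,6,7,8,9]=2  [5,6,7,8,9]=1
  size 6 → [4,5,6,7,8,9]=3
  size 7 → [3,4,5,6,7,8,9]=3
  size 8 → [0,3,4,5,6,7,8,9]=3  [2,3,4,5,6,7,8,9]=3
  first=0(x) contributes 3
  first=1(y) contributes 6
|[w]| = 9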